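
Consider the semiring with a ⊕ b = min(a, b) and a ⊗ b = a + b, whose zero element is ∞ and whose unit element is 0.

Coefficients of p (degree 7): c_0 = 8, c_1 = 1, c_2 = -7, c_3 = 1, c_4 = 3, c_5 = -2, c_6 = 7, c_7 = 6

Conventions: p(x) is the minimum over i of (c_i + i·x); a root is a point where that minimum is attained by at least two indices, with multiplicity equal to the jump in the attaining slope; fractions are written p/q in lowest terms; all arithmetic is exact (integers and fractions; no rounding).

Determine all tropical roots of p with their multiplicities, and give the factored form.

hull edge (i=0, c=8) to (i=2, c=-7): slope -15/2, span 2
hull edge (i=2, c=-7) to (i=5, c=-2): slope 5/3, span 3
hull edge (i=5, c=-2) to (i=7, c=6): slope 4, span 2
Factored form: p(x) = 6 ⊗ (x ⊕ (-4)) ⊗ (x ⊕ (-4)) ⊗ (x ⊕ (-5/3)) ⊗ (x ⊕ (-5/3)) ⊗ (x ⊕ (-5/3)) ⊗ (x ⊕ 15/2) ⊗ (x ⊕ 15/2)
Answer: roots = -4 (mult 2), -5/3 (mult 3), 15/2 (mult 2)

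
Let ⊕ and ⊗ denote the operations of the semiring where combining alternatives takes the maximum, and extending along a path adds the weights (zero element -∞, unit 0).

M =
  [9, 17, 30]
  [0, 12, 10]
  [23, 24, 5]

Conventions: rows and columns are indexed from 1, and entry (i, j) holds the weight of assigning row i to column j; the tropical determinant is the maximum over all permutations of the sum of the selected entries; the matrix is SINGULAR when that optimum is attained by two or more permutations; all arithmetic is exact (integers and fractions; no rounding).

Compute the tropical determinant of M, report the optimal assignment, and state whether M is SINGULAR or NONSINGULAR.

σ = (1, 2, 3): 9 + 12 + 5 = 26
σ = (1, 3, 2): 9 + 10 + 24 = 43
σ = (2, 1, 3): 17 + 0 + 5 = 22
σ = (2, 3, 1): 17 + 10 + 23 = 50
σ = (3, 1, 2): 30 + 0 + 24 = 54
σ = (3, 2, 1): 30 + 12 + 23 = 65
Optimal value attained by: σ = (3, 2, 1).
Answer: det⊕(M) = 65; verdict: NONSINGULAR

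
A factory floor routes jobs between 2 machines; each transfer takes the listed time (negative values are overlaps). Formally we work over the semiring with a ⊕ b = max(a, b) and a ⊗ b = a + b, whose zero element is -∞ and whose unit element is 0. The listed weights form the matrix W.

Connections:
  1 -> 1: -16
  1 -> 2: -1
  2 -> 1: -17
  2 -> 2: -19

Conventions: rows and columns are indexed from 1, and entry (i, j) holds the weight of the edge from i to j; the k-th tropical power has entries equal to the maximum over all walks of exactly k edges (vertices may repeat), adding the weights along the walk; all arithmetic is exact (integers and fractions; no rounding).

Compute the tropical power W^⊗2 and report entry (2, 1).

W^⊗2:
  [-18, -17]
  [-33, -18]
Key observation: the optimum is the walk 2->1->1, with weight (-17) + (-16) = -33.
Optimal value attained by: walk 2->1->1.
Answer: (W^⊗2)[2][1] = -33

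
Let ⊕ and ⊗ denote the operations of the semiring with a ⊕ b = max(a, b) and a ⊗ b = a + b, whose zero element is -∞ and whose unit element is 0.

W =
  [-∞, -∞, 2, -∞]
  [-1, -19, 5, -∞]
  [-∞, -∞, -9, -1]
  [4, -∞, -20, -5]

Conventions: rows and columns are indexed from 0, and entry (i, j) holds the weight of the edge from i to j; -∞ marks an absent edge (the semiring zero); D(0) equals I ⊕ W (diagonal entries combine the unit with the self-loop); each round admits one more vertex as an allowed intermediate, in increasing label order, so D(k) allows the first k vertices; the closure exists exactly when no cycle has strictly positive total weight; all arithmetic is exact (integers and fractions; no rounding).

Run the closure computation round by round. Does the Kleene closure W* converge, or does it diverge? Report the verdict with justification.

D(0):
  [0, -∞, 2, -∞]
  [-1, 0, 5, -∞]
  [-∞, -∞, 0, -1]
  [4, -∞, -20, 0]
D(1):
  [0, -∞, 2, -∞]
  [-1, 0, 5, -∞]
  [-∞, -∞, 0, -1]
  [4, -∞, 6, 0]
D(2):
  [0, -∞, 2, -∞]
  [-1, 0, 5, -∞]
  [-∞, -∞, 0, -1]
  [4, -∞, 6, 0]
Detection: at round 3, diagonal entry (3, 3) turns strictly positive.
Key observation: the cycle 3->0->2->3 has total weight 4 + 2 + (-1), which is strictly positive.
Answer: DIVERGES — positive cycle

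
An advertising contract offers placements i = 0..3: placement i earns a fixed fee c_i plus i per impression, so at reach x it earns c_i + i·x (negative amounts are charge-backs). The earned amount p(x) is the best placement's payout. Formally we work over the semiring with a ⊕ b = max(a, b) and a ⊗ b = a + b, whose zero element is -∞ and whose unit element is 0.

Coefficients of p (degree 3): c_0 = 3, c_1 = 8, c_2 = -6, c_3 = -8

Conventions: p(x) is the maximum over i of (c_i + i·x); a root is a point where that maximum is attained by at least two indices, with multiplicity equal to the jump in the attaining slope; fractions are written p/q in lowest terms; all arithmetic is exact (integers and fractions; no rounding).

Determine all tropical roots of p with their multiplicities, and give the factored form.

hull edge (i=0, c=3) to (i=1, c=8): slope 5, span 1
hull edge (i=1, c=8) to (i=3, c=-8): slope -8, span 2
Factored form: p(x) = -8 ⊗ (x ⊕ (-5)) ⊗ (x ⊕ 8) ⊗ (x ⊕ 8)
Answer: roots = -5 (mult 1), 8 (mult 2)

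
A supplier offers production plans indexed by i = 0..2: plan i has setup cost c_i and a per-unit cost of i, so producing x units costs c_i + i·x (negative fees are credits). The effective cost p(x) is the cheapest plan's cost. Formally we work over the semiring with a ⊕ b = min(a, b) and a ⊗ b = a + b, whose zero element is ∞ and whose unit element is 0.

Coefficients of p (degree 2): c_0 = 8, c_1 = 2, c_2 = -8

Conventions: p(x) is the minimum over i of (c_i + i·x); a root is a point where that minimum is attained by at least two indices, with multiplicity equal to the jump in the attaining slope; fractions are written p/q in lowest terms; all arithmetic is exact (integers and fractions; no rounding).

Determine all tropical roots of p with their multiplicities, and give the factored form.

hull edge (i=0, c=8) to (i=2, c=-8): slope -8, span 2
Factored form: p(x) = -8 ⊗ (x ⊕ 8) ⊗ (x ⊕ 8)
Answer: roots = 8 (mult 2)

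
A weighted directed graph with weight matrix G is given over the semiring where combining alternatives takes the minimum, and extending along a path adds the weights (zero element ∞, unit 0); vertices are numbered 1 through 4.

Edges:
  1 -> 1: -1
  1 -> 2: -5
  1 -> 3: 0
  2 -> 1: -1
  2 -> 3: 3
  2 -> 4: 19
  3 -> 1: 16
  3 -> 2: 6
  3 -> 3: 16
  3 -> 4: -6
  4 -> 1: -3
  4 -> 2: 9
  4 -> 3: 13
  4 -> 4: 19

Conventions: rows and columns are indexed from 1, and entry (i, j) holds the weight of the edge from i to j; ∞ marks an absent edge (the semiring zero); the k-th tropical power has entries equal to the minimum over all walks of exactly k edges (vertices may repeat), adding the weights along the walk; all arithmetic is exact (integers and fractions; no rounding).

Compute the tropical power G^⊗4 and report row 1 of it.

G^⊗2:
  [-6, -6, -2, -6]
  [-2, -6, -1, -3]
  [-9, 3, 7, 10]
  [-4, -8, -3, 7]
G^⊗3:
  [-9, -11, -6, -8]
  [-7, -7, -3, -7]
  [-10, -14, -9, 1]
  [-9, -9, -5, -9]
G^⊗4:
  [-12, -14, -9, -12]
  [-10, -12, -7, -9]
  [-15, -15, -11, -15]
  [-12, -14, -9, -11]
Answer: row 1 of G^⊗4 = [-12, -14, -9, -12]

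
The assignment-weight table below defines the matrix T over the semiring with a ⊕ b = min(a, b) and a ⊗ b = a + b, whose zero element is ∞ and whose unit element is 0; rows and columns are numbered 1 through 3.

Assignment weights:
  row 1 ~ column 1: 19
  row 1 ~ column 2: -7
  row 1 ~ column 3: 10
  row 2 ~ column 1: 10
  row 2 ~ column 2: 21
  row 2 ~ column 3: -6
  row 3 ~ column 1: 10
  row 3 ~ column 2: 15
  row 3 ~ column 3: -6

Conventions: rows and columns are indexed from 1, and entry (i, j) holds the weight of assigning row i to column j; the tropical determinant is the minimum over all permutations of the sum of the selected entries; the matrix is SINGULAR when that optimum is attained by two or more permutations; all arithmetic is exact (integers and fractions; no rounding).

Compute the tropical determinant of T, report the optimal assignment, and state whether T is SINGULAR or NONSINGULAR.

σ = (1, 2, 3): 19 + 21 + (-6) = 34
σ = (1, 3, 2): 19 + (-6) + 15 = 28
σ = (2, 1, 3): (-7) + 10 + (-6) = -3
σ = (2, 3, 1): (-7) + (-6) + 10 = -3
σ = (3, 1, 2): 10 + 10 + 15 = 35
σ = (3, 2, 1): 10 + 21 + 10 = 41
Optimal value attained by: σ = (2, 1, 3).
Answer: det⊕(T) = -3; verdict: SINGULAR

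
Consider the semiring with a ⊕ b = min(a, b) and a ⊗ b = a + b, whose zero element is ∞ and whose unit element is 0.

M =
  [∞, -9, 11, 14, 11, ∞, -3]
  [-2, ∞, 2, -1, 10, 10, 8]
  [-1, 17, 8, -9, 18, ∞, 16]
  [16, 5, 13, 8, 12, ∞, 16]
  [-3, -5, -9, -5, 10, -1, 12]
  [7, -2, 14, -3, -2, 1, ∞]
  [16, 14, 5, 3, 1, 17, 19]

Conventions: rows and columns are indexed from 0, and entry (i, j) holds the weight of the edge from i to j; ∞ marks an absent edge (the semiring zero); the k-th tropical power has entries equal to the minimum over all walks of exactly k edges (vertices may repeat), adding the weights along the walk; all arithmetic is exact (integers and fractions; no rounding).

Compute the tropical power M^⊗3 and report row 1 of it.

M^⊗2:
  [-11, 6, -7, -10, -2, 1, -1]
  [1, -11, 1, -7, 8, 9, -5]
  [7, -10, 4, -1, 3, 17, -4]
  [3, 7, 3, 4, 15, 11, 13]
  [-10, -12, -3, -18, -3, 0, -6]
  [-5, -7, -11, -7, -1, -3, 4]
  [-2, -4, -8, -4, 11, 0, 13]
M^⊗3:
  [-8, -20, -11, -16, -1, -3, -14]
  [-13, -8, -9, -12, -4, -1, -3]
  [-12, -2, -8, -11, -3, 0, -2]
  [2, -6, 6, -6, 9, 12, 0]
  [-14, -19, -12, -13, -6, -4, -13]
  [-12, -14, -10, -20, -5, -2, -8]
  [-9, -11, -2, -17, -2, 1, -5]
Answer: row 1 of M^⊗3 = [-13, -8, -9, -12, -4, -1, -3]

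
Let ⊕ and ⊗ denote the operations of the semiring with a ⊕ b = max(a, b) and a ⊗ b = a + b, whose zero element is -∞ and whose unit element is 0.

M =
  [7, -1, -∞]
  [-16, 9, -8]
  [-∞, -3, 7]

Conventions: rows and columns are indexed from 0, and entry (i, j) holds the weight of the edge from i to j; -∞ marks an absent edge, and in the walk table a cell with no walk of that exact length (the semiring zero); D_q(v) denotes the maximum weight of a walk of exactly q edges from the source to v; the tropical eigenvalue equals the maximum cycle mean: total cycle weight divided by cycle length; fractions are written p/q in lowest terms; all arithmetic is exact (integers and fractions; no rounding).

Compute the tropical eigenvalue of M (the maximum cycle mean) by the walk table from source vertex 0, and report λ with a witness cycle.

q=0: [0, -∞, -∞]
q=1: [7, -1, -∞]
q=2: [14, 8, -9]
q=3: [21, 17, 0]
Optimal cycle mean attained by: cycle 1->1, total 9, length 1.
Answer: λ = 9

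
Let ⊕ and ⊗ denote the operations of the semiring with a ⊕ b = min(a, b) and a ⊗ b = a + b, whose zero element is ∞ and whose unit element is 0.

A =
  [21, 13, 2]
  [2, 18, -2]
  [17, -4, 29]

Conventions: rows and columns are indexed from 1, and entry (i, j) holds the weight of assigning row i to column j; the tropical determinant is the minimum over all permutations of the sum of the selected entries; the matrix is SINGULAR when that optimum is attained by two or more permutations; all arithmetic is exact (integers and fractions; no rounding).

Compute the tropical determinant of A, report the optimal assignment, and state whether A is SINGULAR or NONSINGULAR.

σ = (1, 2, 3): 21 + 18 + 29 = 68
σ = (1, 3, 2): 21 + (-2) + (-4) = 15
σ = (2, 1, 3): 13 + 2 + 29 = 44
σ = (2, 3, 1): 13 + (-2) + 17 = 28
σ = (3, 1, 2): 2 + 2 + (-4) = 0
σ = (3, 2, 1): 2 + 18 + 17 = 37
Optimal value attained by: σ = (3, 1, 2).
Answer: det⊕(A) = 0; verdict: NONSINGULAR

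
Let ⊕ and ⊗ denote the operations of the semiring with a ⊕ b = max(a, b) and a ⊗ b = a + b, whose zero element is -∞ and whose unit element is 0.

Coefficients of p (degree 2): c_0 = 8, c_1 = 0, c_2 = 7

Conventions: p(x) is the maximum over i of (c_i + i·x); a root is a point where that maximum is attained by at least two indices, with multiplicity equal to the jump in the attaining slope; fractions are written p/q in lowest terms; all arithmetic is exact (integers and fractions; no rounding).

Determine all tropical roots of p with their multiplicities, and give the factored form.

hull edge (i=0, c=8) to (i=2, c=7): slope -1/2, span 2
Factored form: p(x) = 7 ⊗ (x ⊕ 1/2) ⊗ (x ⊕ 1/2)
Answer: roots = 1/2 (mult 2)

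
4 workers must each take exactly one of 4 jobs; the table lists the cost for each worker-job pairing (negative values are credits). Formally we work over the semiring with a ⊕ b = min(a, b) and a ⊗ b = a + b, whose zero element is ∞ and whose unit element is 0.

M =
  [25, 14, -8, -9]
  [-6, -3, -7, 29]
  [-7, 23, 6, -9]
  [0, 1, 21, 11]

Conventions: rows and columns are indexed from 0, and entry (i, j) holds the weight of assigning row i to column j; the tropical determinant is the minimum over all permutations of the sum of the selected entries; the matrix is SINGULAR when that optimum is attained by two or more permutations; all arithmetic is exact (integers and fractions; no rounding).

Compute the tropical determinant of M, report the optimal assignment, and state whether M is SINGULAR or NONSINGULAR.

σ = (0, 1, 2, 3): 25 + (-3) + 6 + 11 = 39
σ = (0, 1, 3, 2): 25 + (-3) + (-9) + 21 = 34
σ = (0, 2, 1, 3): 25 + (-7) + 23 + 11 = 52
σ = (0, 2, 3, 1): 25 + (-7) + (-9) + 1 = 10
σ = (0, 3, 1, 2): 25 + 29 + 23 + 21 = 98
σ = (0, 3, 2, 1): 25 + 29 + 6 + 1 = 61
σ = (1, 0, 2, 3): 14 + (-6) + 6 + 11 = 25
σ = (1, 0, 3, 2): 14 + (-6) + (-9) + 21 = 20
σ = (1, 2, 0, 3): 14 + (-7) + (-7) + 11 = 11
σ = (1, 2, 3, 0): 14 + (-7) + (-9) + 0 = -2
σ = (1, 3, 0, 2): 14 + 29 + (-7) + 21 = 57
σ = (1, 3, 2, 0): 14 + 29 + 6 + 0 = 49
σ = (2, 0, 1, 3): (-8) + (-6) + 23 + 11 = 20
σ = (2, 0, 3, 1): (-8) + (-6) + (-9) + 1 = -22
σ = (2, 1, 0, 3): (-8) + (-3) + (-7) + 11 = -7
σ = (2, 1, 3, 0): (-8) + (-3) + (-9) + 0 = -20
σ = (2, 3, 0, 1): (-8) + 29 + (-7) + 1 = 15
σ = (2, 3, 1, 0): (-8) + 29 + 23 + 0 = 44
σ = (3, 0, 1, 2): (-9) + (-6) + 23 + 21 = 29
σ = (3, 0, 2, 1): (-9) + (-6) + 6 + 1 = -8
σ = (3, 1, 0, 2): (-9) + (-3) + (-7) + 21 = 2
σ = (3, 1, 2, 0): (-9) + (-3) + 6 + 0 = -6
σ = (3, 2, 0, 1): (-9) + (-7) + (-7) + 1 = -22
σ = (3, 2, 1, 0): (-9) + (-7) + 23 + 0 = 7
Optimal value attained by: σ = (2, 0, 3, 1).
Answer: det⊕(M) = -22; verdict: SINGULAR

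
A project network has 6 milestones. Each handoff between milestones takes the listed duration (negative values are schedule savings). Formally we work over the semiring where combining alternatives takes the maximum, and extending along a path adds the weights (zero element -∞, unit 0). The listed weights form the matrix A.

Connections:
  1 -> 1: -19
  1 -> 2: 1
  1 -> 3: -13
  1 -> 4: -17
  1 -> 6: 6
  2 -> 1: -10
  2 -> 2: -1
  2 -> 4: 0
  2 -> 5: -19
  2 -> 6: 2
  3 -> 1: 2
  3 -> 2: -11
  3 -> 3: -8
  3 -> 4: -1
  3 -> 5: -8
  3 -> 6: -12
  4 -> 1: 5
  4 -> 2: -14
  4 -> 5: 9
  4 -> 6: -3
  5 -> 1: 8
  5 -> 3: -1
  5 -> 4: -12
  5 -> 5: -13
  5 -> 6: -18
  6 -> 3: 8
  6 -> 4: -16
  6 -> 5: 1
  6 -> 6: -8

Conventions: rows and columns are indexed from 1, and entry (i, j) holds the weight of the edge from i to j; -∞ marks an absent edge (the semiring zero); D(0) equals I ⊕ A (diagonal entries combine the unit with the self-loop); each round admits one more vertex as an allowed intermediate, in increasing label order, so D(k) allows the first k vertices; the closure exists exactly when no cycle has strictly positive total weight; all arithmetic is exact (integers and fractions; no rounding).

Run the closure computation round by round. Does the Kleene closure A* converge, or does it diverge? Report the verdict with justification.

D(0):
  [0, 1, -13, -17, -∞, 6]
  [-10, 0, -∞, 0, -19, 2]
  [2, -11, 0, -1, -8, -12]
  [5, -14, -∞, 0, 9, -3]
  [8, -∞, -1, -12, 0, -18]
  [-∞, -∞, 8, -16, 1, 0]
D(1):
  [0, 1, -13, -17, -∞, 6]
  [-10, 0, -23, 0, -19, 2]
  [2, 3, 0, -1, -8, 8]
  [5, 6, -8, 0, 9, 11]
  [8, 9, -1, -9, 0, 14]
  [-∞, -∞, 8, -16, 1, 0]
Detection: at round 2, diagonal entry (4, 4) turns strictly positive.
Key observation: the cycle 4->1->2->4 has total weight 5 + 1 + 0, which is strictly positive.
Answer: DIVERGES — positive cycle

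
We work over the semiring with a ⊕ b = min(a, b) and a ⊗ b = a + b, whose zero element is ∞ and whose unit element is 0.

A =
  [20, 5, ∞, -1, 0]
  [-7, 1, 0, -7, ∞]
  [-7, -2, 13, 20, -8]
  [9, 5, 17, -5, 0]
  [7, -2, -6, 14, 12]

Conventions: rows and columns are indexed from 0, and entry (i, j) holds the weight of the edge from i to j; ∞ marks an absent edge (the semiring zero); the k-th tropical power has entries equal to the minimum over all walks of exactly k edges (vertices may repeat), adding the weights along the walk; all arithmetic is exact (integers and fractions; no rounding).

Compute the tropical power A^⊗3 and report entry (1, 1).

A^⊗2:
  [-2, -2, -6, -6, -1]
  [-7, -2, 1, -12, -8]
  [-9, -10, -14, -9, -7]
  [-2, -2, -6, -10, -5]
  [-13, -8, -2, -9, -14]
A^⊗3:
  [-13, -8, -7, -11, -14]
  [-9, -10, -14, -17, -12]
  [-21, -16, -13, -17, -22]
  [-13, -8, -11, -15, -14]
  [-15, -16, -20, -15, -13]
Key observation: the optimum is the walk 1->2->4->1, with weight 0 + (-8) + (-2) = -10.
Optimal value attained by: walk 1->2->4->1.
Answer: (A^⊗3)[1][1] = -10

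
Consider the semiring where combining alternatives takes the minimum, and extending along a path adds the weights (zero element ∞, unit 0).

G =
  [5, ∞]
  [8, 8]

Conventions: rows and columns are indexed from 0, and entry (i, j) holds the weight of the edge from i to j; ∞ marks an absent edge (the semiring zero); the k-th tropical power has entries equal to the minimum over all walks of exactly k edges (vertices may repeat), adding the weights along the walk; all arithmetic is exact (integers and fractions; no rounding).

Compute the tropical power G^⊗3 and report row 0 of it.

G^⊗2:
  [10, ∞]
  [13, 16]
G^⊗3:
  [15, ∞]
  [18, 24]
Answer: row 0 of G^⊗3 = [15, ∞]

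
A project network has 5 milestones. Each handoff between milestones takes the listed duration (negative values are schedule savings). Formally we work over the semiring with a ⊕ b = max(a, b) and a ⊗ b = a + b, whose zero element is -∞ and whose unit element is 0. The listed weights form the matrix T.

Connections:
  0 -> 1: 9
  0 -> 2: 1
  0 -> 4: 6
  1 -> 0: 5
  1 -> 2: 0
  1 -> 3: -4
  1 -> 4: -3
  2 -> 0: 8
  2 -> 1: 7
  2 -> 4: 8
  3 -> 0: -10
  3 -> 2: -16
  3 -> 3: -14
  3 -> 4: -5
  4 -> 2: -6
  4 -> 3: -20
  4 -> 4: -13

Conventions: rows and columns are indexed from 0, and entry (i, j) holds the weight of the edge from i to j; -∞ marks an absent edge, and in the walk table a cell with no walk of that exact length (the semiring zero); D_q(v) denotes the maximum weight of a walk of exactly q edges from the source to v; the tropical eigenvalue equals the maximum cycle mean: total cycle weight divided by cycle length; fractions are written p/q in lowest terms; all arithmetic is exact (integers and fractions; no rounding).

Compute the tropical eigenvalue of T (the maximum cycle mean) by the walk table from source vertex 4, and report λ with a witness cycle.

q=0: [-∞, -∞, -∞, -∞, 0]
q=1: [-∞, -∞, -6, -20, -13]
q=2: [2, 1, -19, -33, 2]
q=3: [6, 11, 3, -3, 8]
q=4: [16, 15, 11, 7, 12]
q=5: [20, 25, 17, 11, 22]
Optimal cycle mean attained by: cycle 0->1->0, total 9 + 5, length 2.
Answer: λ = 7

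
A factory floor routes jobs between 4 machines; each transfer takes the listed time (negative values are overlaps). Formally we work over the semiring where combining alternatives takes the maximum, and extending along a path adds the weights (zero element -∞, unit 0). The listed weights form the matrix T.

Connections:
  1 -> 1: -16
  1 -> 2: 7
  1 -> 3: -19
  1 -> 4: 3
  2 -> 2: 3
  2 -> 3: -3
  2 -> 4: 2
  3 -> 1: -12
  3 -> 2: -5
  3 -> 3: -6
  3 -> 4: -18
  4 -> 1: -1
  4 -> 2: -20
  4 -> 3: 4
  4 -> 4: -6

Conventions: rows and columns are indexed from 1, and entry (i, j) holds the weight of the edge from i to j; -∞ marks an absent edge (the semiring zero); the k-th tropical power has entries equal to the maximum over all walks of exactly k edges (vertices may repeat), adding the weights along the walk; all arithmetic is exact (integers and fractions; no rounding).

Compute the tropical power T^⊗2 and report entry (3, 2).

T^⊗2:
  [2, 10, 7, 9]
  [1, 6, 6, 5]
  [-18, -2, -8, -3]
  [-7, 6, -2, 2]
Key observation: the optimum is the walk 3->2->2, with weight (-5) + 3 = -2.
Optimal value attained by: walk 3->2->2.
Answer: (T^⊗2)[3][2] = -2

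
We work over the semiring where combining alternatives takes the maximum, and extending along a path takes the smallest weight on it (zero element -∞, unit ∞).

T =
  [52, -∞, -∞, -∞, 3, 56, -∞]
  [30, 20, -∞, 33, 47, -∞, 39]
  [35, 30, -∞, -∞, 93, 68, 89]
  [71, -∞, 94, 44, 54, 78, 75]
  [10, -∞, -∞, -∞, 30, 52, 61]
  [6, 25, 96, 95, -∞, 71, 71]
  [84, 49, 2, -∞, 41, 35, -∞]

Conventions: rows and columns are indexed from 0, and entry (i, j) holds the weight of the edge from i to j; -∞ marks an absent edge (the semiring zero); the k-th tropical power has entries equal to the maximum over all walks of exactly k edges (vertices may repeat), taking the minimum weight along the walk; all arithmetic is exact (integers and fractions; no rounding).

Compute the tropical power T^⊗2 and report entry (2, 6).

T^⊗2:
  [52, 25, 56, 56, 3, 56, 56]
  [39, 39, 33, 33, 39, 47, 47]
  [84, 49, 68, 68, 41, 68, 68]
  [75, 49, 78, 78, 93, 71, 89]
  [61, 49, 52, 52, 41, 52, 52]
  [71, 49, 94, 71, 93, 78, 89]
  [52, 25, 35, 35, 47, 56, 41]
Key observation: the optimum is the walk 2->5->6, with weight 68 min 71 = 68.
Optimal value attained by: walk 2->5->6.
Answer: (T^⊗2)[2][6] = 68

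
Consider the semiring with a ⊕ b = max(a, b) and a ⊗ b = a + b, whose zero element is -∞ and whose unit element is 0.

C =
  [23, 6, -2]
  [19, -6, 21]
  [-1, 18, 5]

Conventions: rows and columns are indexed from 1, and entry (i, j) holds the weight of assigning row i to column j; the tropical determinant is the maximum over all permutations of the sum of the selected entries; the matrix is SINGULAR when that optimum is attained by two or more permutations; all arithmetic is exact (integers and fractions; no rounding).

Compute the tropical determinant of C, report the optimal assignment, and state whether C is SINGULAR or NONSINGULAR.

σ = (1, 2, 3): 23 + (-6) + 5 = 22
σ = (1, 3, 2): 23 + 21 + 18 = 62
σ = (2, 1, 3): 6 + 19 + 5 = 30
σ = (2, 3, 1): 6 + 21 + (-1) = 26
σ = (3, 1, 2): (-2) + 19 + 18 = 35
σ = (3, 2, 1): (-2) + (-6) + (-1) = -9
Optimal value attained by: σ = (1, 3, 2).
Answer: det⊕(C) = 62; verdict: NONSINGULAR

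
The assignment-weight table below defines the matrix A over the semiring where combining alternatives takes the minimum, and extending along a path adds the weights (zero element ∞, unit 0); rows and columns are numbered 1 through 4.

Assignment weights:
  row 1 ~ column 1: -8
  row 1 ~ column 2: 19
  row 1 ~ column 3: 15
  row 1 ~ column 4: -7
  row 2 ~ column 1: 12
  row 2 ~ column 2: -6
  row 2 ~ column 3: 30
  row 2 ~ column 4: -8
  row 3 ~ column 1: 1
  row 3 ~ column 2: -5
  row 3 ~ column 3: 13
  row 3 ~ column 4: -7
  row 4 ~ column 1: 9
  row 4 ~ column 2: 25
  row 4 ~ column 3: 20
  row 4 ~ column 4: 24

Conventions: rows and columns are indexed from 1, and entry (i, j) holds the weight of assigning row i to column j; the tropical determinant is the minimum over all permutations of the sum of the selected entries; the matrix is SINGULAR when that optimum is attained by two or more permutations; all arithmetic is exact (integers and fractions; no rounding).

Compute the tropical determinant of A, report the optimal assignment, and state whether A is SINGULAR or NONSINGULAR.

σ = (1, 2, 3, 4): (-8) + (-6) + 13 + 24 = 23
σ = (1, 2, 4, 3): (-8) + (-6) + (-7) + 20 = -1
σ = (1, 3, 2, 4): (-8) + 30 + (-5) + 24 = 41
σ = (1, 3, 4, 2): (-8) + 30 + (-7) + 25 = 40
σ = (1, 4, 2, 3): (-8) + (-8) + (-5) + 20 = -1
σ = (1, 4, 3, 2): (-8) + (-8) + 13 + 25 = 22
σ = (2, 1, 3, 4): 19 + 12 + 13 + 24 = 68
σ = (2, 1, 4, 3): 19 + 12 + (-7) + 20 = 44
σ = (2, 3, 1, 4): 19 + 30 + 1 + 24 = 74
σ = (2, 3, 4, 1): 19 + 30 + (-7) + 9 = 51
σ = (2, 4, 1, 3): 19 + (-8) + 1 + 20 = 32
σ = (2, 4, 3, 1): 19 + (-8) + 13 + 9 = 33
σ = (3, 1, 2, 4): 15 + 12 + (-5) + 24 = 46
σ = (3, 1, 4, 2): 15 + 12 + (-7) + 25 = 45
σ = (3, 2, 1, 4): 15 + (-6) + 1 + 24 = 34
σ = (3, 2, 4, 1): 15 + (-6) + (-7) + 9 = 11
σ = (3, 4, 1, 2): 15 + (-8) + 1 + 25 = 33
σ = (3, 4, 2, 1): 15 + (-8) + (-5) + 9 = 11
σ = (4, 1, 2, 3): (-7) + 12 + (-5) + 20 = 20
σ = (4, 1, 3, 2): (-7) + 12 + 13 + 25 = 43
σ = (4, 2, 1, 3): (-7) + (-6) + 1 + 20 = 8
σ = (4, 2, 3, 1): (-7) + (-6) + 13 + 9 = 9
σ = (4, 3, 1, 2): (-7) + 30 + 1 + 25 = 49
σ = (4, 3, 2, 1): (-7) + 30 + (-5) + 9 = 27
Optimal value attained by: σ = (1, 2, 4, 3).
Answer: det⊕(A) = -1; verdict: SINGULAR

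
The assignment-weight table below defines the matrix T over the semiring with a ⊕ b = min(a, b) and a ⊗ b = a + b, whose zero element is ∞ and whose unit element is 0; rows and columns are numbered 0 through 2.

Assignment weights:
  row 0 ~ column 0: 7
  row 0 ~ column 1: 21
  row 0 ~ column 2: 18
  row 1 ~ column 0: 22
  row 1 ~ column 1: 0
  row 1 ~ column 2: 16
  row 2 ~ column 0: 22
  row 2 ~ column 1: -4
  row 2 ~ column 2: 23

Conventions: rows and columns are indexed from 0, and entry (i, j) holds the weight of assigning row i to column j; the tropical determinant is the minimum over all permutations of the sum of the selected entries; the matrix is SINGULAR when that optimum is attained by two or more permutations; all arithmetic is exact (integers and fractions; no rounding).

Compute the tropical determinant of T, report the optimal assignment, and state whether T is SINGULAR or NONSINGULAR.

σ = (0, 1, 2): 7 + 0 + 23 = 30
σ = (0, 2, 1): 7 + 16 + (-4) = 19
σ = (1, 0, 2): 21 + 22 + 23 = 66
σ = (1, 2, 0): 21 + 16 + 22 = 59
σ = (2, 0, 1): 18 + 22 + (-4) = 36
σ = (2, 1, 0): 18 + 0 + 22 = 40
Optimal value attained by: σ = (0, 2, 1).
Answer: det⊕(T) = 19; verdict: NONSINGULAR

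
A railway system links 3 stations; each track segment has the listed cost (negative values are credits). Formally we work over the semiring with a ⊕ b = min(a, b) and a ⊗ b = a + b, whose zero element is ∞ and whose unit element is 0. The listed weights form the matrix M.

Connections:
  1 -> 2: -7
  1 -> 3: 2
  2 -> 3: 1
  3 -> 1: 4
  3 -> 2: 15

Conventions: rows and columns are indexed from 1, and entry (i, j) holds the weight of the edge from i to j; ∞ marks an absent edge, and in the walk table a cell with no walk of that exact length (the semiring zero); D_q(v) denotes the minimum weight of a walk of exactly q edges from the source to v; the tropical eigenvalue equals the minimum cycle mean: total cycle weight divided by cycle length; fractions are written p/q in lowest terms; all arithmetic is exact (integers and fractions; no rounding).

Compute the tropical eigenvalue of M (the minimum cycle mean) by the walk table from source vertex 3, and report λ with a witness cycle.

q=0: [∞, ∞, 0]
q=1: [4, 15, ∞]
q=2: [∞, -3, 6]
q=3: [10, 21, -2]
Optimal cycle mean attained by: cycle 1->2->3->1, total (-7) + 1 + 4, length 3.
Answer: λ = -2/3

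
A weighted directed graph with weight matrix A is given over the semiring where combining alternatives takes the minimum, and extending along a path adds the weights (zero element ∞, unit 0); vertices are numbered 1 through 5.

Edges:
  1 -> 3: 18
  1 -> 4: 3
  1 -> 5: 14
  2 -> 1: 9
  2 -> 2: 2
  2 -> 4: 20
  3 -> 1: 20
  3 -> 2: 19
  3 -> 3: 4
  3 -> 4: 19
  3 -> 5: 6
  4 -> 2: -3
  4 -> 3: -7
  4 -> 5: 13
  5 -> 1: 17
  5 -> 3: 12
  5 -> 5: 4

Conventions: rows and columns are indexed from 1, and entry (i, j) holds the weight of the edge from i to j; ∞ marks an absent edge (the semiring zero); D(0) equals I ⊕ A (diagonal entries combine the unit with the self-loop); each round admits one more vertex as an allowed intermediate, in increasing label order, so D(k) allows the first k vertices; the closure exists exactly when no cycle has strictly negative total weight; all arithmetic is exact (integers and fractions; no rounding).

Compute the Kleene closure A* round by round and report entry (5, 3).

D(0):
  [0, ∞, 18, 3, 14]
  [9, 0, ∞, 20, ∞]
  [20, 19, 0, 19, 6]
  [∞, -3, -7, 0, 13]
  [17, ∞, 12, ∞, 0]
D(1):
  [0, ∞, 18, 3, 14]
  [9, 0, 27, 12, 23]
  [20, 19, 0, 19, 6]
  [∞, -3, -7, 0, 13]
  [17, ∞, 12, 20, 0]
D(2):
  [0, ∞, 18, 3, 14]
  [9, 0, 27, 12, 23]
  [20, 19, 0, 19, 6]
  [6, -3, -7, 0, 13]
  [17, ∞, 12, 20, 0]
D(3):
  [0, 37, 18, 3, 14]
  [9, 0, 27, 12, 23]
  [20, 19, 0, 19, 6]
  [6, -3, -7, 0, -1]
  [17, 31, 12, 20, 0]
D(4):
  [0, 0, -4, 3, 2]
  [9, 0, 5, 12, 11]
  [20, 16, 0, 19, 6]
  [6, -3, -7, 0, -1]
  [17, 17, 12, 20, 0]
D(5):
  [0, 0, -4, 3, 2]
  [9, 0, 5, 12, 11]
  [20, 16, 0, 19, 6]
  [6, -3, -7, 0, -1]
  [17, 17, 12, 20, 0]
Answer: A*[5][3] = 12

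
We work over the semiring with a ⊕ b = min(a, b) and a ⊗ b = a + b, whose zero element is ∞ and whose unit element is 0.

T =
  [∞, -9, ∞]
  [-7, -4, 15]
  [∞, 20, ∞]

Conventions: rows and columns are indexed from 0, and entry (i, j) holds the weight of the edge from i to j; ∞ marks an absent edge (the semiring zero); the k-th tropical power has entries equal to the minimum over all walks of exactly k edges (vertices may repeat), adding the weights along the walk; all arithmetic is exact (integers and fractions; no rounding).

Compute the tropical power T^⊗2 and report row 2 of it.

T^⊗2:
  [-16, -13, 6]
  [-11, -16, 11]
  [13, 16, 35]
Answer: row 2 of T^⊗2 = [13, 16, 35]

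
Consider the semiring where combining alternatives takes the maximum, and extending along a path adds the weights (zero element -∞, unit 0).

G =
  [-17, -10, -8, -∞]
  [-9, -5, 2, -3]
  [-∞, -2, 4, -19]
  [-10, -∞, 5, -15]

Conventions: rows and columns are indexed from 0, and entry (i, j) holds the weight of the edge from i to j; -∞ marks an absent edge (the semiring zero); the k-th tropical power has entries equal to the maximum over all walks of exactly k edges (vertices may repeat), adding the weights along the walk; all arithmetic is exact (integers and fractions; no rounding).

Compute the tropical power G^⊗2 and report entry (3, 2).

G^⊗2:
  [-19, -10, -4, -13]
  [-13, 0, 6, -8]
  [-11, 2, 8, -5]
  [-25, 3, 9, -14]
Key observation: the optimum is the walk 3->2->2, with weight 5 + 4 = 9.
Optimal value attained by: walk 3->2->2.
Answer: (G^⊗2)[3][2] = 9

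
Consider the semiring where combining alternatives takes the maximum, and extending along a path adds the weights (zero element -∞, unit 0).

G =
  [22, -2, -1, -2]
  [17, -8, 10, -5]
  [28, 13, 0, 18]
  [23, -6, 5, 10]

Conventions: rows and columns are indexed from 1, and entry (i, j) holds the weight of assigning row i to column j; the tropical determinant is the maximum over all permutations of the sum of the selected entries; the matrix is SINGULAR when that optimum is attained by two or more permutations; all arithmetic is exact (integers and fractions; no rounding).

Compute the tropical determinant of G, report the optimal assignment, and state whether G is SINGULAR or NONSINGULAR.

σ = (1, 2, 3, 4): 22 + (-8) + 0 + 10 = 24
σ = (1, 2, 4, 3): 22 + (-8) + 18 + 5 = 37
σ = (1, 3, 2, 4): 22 + 10 + 13 + 10 = 55
σ = (1, 3, 4, 2): 22 + 10 + 18 + (-6) = 44
σ = (1, 4, 2, 3): 22 + (-5) + 13 + 5 = 35
σ = (1, 4, 3, 2): 22 + (-5) + 0 + (-6) = 11
σ = (2, 1, 3, 4): (-2) + 17 + 0 + 10 = 25
σ = (2, 1, 4, 3): (-2) + 17 + 18 + 5 = 38
σ = (2, 3, 1, 4): (-2) + 10 + 28 + 10 = 46
σ = (2, 3, 4, 1): (-2) + 10 + 18 + 23 = 49
σ = (2, 4, 1, 3): (-2) + (-5) + 28 + 5 = 26
σ = (2, 4, 3, 1): (-2) + (-5) + 0 + 23 = 16
σ = (3, 1, 2, 4): (-1) + 17 + 13 + 10 = 39
σ = (3, 1, 4, 2): (-1) + 17 + 18 + (-6) = 28
σ = (3, 2, 1, 4): (-1) + (-8) + 28 + 10 = 29
σ = (3, 2, 4, 1): (-1) + (-8) + 18 + 23 = 32
σ = (3, 4, 1, 2): (-1) + (-5) + 28 + (-6) = 16
σ = (3, 4, 2, 1): (-1) + (-5) + 13 + 23 = 30
σ = (4, 1, 2, 3): (-2) + 17 + 13 + 5 = 33
σ = (4, 1, 3, 2): (-2) + 17 + 0 + (-6) = 9
σ = (4, 2, 1, 3): (-2) + (-8) + 28 + 5 = 23
σ = (4, 2, 3, 1): (-2) + (-8) + 0 + 23 = 13
σ = (4, 3, 1, 2): (-2) + 10 + 28 + (-6) = 30
σ = (4, 3, 2, 1): (-2) + 10 + 13 + 23 = 44
Optimal value attained by: σ = (1, 3, 2, 4).
Answer: det⊕(G) = 55; verdict: NONSINGULAR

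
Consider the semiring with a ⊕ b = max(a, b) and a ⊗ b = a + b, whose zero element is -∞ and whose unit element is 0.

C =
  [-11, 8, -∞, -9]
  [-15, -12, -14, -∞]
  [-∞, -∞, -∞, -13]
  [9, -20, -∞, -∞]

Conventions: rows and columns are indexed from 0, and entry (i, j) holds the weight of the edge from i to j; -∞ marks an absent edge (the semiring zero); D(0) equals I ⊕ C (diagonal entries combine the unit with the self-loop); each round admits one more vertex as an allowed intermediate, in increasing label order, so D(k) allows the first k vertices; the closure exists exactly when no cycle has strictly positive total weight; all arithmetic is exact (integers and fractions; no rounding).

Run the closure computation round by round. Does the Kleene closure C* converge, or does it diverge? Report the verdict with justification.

D(0):
  [0, 8, -∞, -9]
  [-15, 0, -14, -∞]
  [-∞, -∞, 0, -13]
  [9, -20, -∞, 0]
D(1):
  [0, 8, -∞, -9]
  [-15, 0, -14, -24]
  [-∞, -∞, 0, -13]
  [9, 17, -∞, 0]
D(2):
  [0, 8, -6, -9]
  [-15, 0, -14, -24]
  [-∞, -∞, 0, -13]
  [9, 17, 3, 0]
D(3):
  [0, 8, -6, -9]
  [-15, 0, -14, -24]
  [-∞, -∞, 0, -13]
  [9, 17, 3, 0]
D(4):
  [0, 8, -6, -9]
  [-15, 0, -14, -24]
  [-4, 4, 0, -13]
  [9, 17, 3, 0]
Key observation: every diagonal entry stays at the unit through all rounds, so no improving cycle exists.
Answer: CONVERGES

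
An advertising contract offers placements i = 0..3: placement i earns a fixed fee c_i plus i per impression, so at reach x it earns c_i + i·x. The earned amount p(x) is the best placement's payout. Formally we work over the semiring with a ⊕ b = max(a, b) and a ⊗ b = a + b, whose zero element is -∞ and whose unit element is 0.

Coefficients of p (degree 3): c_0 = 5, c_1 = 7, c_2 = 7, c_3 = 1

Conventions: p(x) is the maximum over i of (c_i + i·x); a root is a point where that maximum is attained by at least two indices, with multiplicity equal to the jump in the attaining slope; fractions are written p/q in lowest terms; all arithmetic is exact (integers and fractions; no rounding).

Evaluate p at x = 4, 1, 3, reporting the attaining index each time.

p(4) = max(5+0·4=5, 7+1·4=11, 7+2·4=15, 1+3·4=13) = 15 (attained by i=2)
p(1) = max(5+0·1=5, 7+1·1=8, 7+2·1=9, 1+3·1=4) = 9 (attained by i=2)
p(3) = max(5+0·3=5, 7+1·3=10, 7+2·3=13, 1+3·3=10) = 13 (attained by i=2)
Answer: p(4) = 15; p(1) = 9; p(3) = 13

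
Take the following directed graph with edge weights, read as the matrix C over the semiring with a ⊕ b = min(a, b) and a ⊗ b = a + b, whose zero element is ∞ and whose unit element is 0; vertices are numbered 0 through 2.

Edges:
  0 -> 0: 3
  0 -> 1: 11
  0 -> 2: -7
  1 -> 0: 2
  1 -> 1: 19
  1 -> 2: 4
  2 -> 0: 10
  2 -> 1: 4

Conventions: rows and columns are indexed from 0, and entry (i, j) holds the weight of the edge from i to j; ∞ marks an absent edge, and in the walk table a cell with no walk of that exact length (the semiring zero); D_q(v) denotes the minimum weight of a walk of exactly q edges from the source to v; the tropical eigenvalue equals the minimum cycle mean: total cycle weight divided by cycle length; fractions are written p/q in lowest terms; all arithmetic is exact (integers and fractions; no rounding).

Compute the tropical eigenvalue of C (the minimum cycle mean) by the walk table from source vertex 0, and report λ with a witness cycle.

q=0: [0, ∞, ∞]
q=1: [3, 11, -7]
q=2: [3, -3, -4]
q=3: [-1, 0, -4]
Optimal cycle mean attained by: cycle 0->2->1->0, total (-7) + 4 + 2, length 3.
Answer: λ = -1/3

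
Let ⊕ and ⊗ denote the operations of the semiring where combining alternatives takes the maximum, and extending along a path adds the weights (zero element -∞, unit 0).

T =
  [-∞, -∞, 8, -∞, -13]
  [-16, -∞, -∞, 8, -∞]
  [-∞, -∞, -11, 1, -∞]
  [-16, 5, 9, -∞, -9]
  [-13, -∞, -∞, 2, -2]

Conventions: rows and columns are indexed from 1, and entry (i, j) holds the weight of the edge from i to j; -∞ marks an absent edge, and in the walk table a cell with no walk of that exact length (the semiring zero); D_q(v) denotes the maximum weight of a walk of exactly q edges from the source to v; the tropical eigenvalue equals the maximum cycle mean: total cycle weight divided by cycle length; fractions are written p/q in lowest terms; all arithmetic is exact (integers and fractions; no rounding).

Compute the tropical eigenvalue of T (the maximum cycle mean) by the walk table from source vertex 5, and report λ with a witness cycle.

q=0: [-∞, -∞, -∞, -∞, 0]
q=1: [-13, -∞, -∞, 2, -2]
q=2: [-14, 7, 11, 0, -4]
q=3: [-9, 5, 9, 15, -6]
q=4: [-1, 20, 24, 13, 6]
q=5: [4, 18, 22, 28, 4]
Optimal cycle mean attained by: cycle 2->4->2, total 8 + 5, length 2.
Answer: λ = 13/2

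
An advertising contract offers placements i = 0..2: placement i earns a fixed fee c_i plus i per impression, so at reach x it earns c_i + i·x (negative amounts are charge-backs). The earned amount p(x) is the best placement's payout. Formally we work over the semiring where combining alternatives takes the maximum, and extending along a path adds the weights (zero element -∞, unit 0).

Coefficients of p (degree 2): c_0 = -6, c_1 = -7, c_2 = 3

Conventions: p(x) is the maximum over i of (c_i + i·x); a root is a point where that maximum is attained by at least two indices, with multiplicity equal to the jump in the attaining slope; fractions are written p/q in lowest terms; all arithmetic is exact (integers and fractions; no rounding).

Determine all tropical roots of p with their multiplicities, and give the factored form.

hull edge (i=0, c=-6) to (i=2, c=3): slope 9/2, span 2
Factored form: p(x) = 3 ⊗ (x ⊕ (-9/2)) ⊗ (x ⊕ (-9/2))
Answer: roots = -9/2 (mult 2)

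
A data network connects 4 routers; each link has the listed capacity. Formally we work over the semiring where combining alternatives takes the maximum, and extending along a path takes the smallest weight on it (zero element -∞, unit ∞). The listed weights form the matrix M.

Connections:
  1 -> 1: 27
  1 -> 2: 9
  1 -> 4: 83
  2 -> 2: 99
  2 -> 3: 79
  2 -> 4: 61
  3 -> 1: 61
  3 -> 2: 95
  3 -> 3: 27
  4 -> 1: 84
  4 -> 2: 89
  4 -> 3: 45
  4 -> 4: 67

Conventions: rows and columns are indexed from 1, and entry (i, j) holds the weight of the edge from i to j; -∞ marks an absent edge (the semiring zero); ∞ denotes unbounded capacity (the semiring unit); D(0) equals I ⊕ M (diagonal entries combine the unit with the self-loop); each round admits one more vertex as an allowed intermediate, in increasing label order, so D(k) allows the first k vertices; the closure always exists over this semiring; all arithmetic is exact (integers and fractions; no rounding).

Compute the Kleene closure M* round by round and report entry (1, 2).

D(0):
  [∞, 9, -∞, 83]
  [-∞, ∞, 79, 61]
  [61, 95, ∞, -∞]
  [84, 89, 45, ∞]
D(1):
  [∞, 9, -∞, 83]
  [-∞, ∞, 79, 61]
  [61, 95, ∞, 61]
  [84, 89, 45, ∞]
D(2):
  [∞, 9, 9, 83]
  [-∞, ∞, 79, 61]
  [61, 95, ∞, 61]
  [84, 89, 79, ∞]
D(3):
  [∞, 9, 9, 83]
  [61, ∞, 79, 61]
  [61, 95, ∞, 61]
  [84, 89, 79, ∞]
D(4):
  [∞, 83, 79, 83]
  [61, ∞, 79, 61]
  [61, 95, ∞, 61]
  [84, 89, 79, ∞]
Answer: M*[1][2] = 83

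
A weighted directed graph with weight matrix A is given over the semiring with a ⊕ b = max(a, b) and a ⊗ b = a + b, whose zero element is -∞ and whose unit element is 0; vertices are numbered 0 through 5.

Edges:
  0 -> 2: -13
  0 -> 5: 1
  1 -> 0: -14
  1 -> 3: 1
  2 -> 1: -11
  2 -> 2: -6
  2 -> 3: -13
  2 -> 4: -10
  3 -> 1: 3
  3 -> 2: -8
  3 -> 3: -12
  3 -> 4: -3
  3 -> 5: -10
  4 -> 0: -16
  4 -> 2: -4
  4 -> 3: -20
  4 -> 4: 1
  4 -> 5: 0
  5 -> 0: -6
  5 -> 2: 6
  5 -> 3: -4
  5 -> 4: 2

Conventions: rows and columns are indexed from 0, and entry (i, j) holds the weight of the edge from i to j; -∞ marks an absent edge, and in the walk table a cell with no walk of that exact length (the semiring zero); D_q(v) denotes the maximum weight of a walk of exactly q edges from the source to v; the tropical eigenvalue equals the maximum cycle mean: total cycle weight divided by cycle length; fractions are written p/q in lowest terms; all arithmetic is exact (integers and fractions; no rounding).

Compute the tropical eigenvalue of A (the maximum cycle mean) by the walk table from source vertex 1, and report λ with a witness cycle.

q=0: [-∞, 0, -∞, -∞, -∞, -∞]
q=1: [-14, -∞, -∞, 1, -∞, -∞]
q=2: [-∞, 4, -7, -11, -2, -9]
q=3: [-10, -8, -3, 5, -1, -2]
q=4: [-8, 8, 4, -6, 2, -1]
q=5: [-6, -3, 5, 9, 3, 2]
q=6: [-4, 12, 8, -2, 6, 3]
Optimal cycle mean attained by: cycle 1->3->1, total 1 + 3, length 2.
Answer: λ = 2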